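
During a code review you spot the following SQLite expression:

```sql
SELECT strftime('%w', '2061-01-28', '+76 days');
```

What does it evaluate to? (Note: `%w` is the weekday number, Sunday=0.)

4

First apply '+76 days': 2061-01-28 → 2061-04-14.
2061-04-14 is a Thursday; with Sunday=0 that is 4.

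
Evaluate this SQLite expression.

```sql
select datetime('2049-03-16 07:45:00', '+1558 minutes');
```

2049-03-17 09:43:00

1558 minutes = 25h 58m; +1558 minutes from 2049-03-16 07:45:00 is 2049-03-17 09:43:00 (crosses midnight).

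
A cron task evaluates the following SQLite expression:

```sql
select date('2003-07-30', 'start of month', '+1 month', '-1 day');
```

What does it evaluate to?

2003-07-31

`start of month` rewinds 2003-07-30 to 2003-07-01.
Adding +1 month to 2003-07-01 gives 2003-08-01.
Going back 1 day from 2003-08-01 reaches 2003-07-31 (last day of July, 31 days).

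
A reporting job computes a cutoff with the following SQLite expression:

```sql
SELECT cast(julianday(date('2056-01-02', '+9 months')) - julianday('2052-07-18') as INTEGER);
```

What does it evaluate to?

1537

Adding +9 months to 2056-01-02 gives 2056-10-02.
13 days remain in July 2052 after the 18th (31 − 18).
Full months from August 2052 through September 2056 contribute their day counts.
Then 2 days into October 2056.
Total: 13 + 31 + 30 + 31 + 30 + 31 + 31 + 28 + 31 + 30 + 31 + 30 + 31 + 31 + 30 + 31 + 30 + 31 + 31 + 28 + 31 + 30 + 31 + 30 + 31 + 31 + 30 + 31 + 30 + 31 + 31 + 28 + 31 + 30 + 31 + 30 + 31 + 31 + 30 + 31 + 30 + 31 + 31 + 29 + 31 + 30 + 31 + 30 + 31 + 31 + 30 + 2 = 1537.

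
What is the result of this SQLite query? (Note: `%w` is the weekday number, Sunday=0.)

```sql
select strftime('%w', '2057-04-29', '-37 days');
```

5

First apply '-37 days': 2057-04-29 → 2057-03-23.
2057-03-23 is a Friday; with Sunday=0 that is 5.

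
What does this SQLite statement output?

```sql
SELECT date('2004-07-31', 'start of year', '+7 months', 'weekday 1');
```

`start of year` rewinds 2004-07-31 to 2004-01-01.
Adding +7 months to 2004-01-01 gives 2004-08-01.
`weekday 1` advances to the next Monday; 2004-08-01 is a Sunday, so it moves forward to 2004-08-02.

2004-08-02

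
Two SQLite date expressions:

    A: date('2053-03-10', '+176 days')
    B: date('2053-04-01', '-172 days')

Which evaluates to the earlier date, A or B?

A = 2053-09-02.
B = 2052-10-11.
B is earlier.

B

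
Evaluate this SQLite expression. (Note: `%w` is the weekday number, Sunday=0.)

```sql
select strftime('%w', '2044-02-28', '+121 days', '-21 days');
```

2

First apply '+121 days', '-21 days': 2044-02-28 → 2044-06-07.
2044-06-07 is a Tuesday; with Sunday=0 that is 2.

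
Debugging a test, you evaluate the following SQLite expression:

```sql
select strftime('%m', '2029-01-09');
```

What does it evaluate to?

01

`%m` extracts the 2-digit month (01-12): 01.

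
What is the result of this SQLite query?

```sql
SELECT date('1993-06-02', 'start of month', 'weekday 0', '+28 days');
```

1993-07-04

`start of month` rewinds 1993-06-02 to 1993-06-01.
`weekday 0` advances to the next Sunday; 1993-06-01 is a Tuesday, so it moves forward to 1993-06-06.
June 1993 has 30 days; 24 remain after the 6th, so 25 days reach 1993-07-01.
Advancing 3 more days within July lands on 1993-07-04.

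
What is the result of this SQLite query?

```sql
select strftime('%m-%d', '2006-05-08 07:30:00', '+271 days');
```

First apply '+271 days': 2006-05-08 07:30:00 → 2007-02-03 07:30:00.
`%m-%d` extracts the month-day: 02-03.

02-03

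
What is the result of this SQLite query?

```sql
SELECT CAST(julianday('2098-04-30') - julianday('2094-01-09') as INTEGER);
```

22 days remain in January 2094 after the 9th (31 − 9).
Full months from February 2094 through March 2098 contribute their day counts.
Then 30 days into April 2098.
Total: 22 + 28 + 31 + 30 + 31 + 30 + 31 + 31 + 30 + 31 + 30 + 31 + 31 + 28 + 31 + 30 + 31 + 30 + 31 + 31 + 30 + 31 + 30 + 31 + 31 + 29 + 31 + 30 + 31 + 30 + 31 + 31 + 30 + 31 + 30 + 31 + 31 + 28 + 31 + 30 + 31 + 30 + 31 + 31 + 30 + 31 + 30 + 31 + 31 + 28 + 31 + 30 = 1572.

1572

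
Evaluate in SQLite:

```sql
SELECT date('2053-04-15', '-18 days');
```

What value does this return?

2053-03-28

Going back 15 days from 2053-04-15 reaches 2053-03-31 (last day of March, 31 days).
Going back 3 days within March lands on 2053-03-28.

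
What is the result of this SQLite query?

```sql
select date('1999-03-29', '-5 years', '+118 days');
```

1994-07-25

Adding -5 years to 1999-03-29 gives 1994-03-29.
Applying '+118 days' to 1994-03-29: counting 118 days forward gives 1994-07-25.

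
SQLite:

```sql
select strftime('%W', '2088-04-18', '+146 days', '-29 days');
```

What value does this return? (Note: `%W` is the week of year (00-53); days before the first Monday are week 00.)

First apply '+146 days', '-29 days': 2088-04-18 → 2088-08-13.
2088-08-13 is a Friday. SQLite's %W counts Mondays since the year started; the result is 32.

32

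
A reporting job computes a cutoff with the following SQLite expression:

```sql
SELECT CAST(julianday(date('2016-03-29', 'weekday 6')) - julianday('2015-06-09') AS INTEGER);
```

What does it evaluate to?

298

`weekday 6` advances to the next Saturday; 2016-03-29 is a Tuesday, so it moves forward to 2016-04-02.
21 days remain in June 2015 after the 9th (30 − 9).
Full months from July 2015 through March 2016 contribute their day counts.
Then 2 days into April 2016.
Total: 21 + 31 + 31 + 30 + 31 + 30 + 31 + 31 + 29 + 31 + 2 = 298.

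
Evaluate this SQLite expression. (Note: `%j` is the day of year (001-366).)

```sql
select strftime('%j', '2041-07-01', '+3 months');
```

274

First apply '+3 months': 2041-07-01 → 2041-10-01.
Day-of-year for 2041-10-01: days since 2041-01-01 inclusive = 274, zero-padded to 274.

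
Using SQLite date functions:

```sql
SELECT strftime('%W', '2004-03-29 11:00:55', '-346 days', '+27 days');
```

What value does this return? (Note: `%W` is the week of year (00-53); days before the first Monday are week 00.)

First apply '-346 days', '+27 days': 2004-03-29 11:00:55 → 2003-05-15 11:00:55.
2003-05-15 is a Thursday. SQLite's %W counts Mondays since the year started; the result is 19.

19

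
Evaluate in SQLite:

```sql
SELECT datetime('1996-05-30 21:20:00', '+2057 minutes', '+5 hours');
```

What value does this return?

1996-06-01 12:37:00

2057 minutes = 34h 17m; +2057 minutes from 1996-05-30 21:20:00 is 1996-06-01 07:37:00 (crosses midnight).
+5 hours from 1996-06-01 07:37:00 is 1996-06-01 12:37:00.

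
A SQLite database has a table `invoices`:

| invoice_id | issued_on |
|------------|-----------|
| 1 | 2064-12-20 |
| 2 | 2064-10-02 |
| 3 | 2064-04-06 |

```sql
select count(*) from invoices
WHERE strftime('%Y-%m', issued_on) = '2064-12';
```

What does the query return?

Rows with year-month 2064-12: 2064-12-20 → 1.

1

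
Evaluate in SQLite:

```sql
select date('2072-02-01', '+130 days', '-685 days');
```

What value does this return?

2070-07-26

Applying '+130 days' to 2072-02-01: counting 130 days forward gives 2072-06-10.
Applying '-685 days' to 2072-06-10: counting 685 days back gives 2070-07-26.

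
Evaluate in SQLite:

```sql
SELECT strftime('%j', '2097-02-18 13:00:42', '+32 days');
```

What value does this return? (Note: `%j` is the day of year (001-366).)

First apply '+32 days': 2097-02-18 13:00:42 → 2097-03-22 13:00:42.
Day-of-year for 2097-03-22: days since 2097-01-01 inclusive = 81, zero-padded to 081.

081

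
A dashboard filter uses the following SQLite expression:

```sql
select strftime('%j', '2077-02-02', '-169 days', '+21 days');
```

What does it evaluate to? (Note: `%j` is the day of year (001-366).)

First apply '-169 days', '+21 days': 2077-02-02 → 2076-09-07.
Day-of-year for 2076-09-07: days since 2076-01-01 inclusive = 251, zero-padded to 251.

251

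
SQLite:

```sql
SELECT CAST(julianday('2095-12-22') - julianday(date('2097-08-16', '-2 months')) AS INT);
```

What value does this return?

-542

Adding -2 months to 2097-08-16 gives 2097-06-16.
9 days remain in December 2095 after the 22nd (31 − 22).
Full months from January 2096 through May 2097 contribute their day counts.
Then 16 days into June 2097.
Total: 9 + 31 + 29 + 31 + 30 + 31 + 30 + 31 + 31 + 30 + 31 + 30 + 31 + 31 + 28 + 31 + 30 + 31 + 16 = 542.
The subtraction is earlier − later, so the result is −542 → -542.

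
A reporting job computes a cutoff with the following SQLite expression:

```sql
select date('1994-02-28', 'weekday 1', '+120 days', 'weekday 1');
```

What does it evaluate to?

1994-07-04

`weekday 1` advances to the next Monday; 1994-02-28 is already a Monday, so it stays at 1994-02-28.
Applying '+120 days' to 1994-02-28: counting 120 days forward gives 1994-06-28.
`weekday 1` advances to the next Monday; 1994-06-28 is a Tuesday, so it moves forward to 1994-07-04.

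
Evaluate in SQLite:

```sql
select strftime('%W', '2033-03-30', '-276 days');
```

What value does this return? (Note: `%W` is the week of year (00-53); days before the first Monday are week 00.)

First apply '-276 days': 2033-03-30 → 2032-06-27.
2032-06-27 is a Sunday. SQLite's %W counts Mondays since the year started; the result is 25.

25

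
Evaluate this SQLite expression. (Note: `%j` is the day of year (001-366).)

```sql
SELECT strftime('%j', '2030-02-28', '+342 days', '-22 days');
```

First apply '+342 days', '-22 days': 2030-02-28 → 2031-01-14.
Day-of-year for 2031-01-14: days since 2031-01-01 inclusive = 14, zero-padded to 014.

014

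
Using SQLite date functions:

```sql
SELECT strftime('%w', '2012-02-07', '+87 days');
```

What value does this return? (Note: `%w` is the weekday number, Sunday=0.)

5

First apply '+87 days': 2012-02-07 → 2012-05-04.
2012-05-04 is a Friday; with Sunday=0 that is 5.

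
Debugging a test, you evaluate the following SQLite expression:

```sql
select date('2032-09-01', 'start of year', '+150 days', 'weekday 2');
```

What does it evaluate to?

`start of year` rewinds 2032-09-01 to 2032-01-01.
Applying '+150 days' to 2032-01-01: counting 150 days forward gives 2032-05-30.
`weekday 2` advances to the next Tuesday; 2032-05-30 is a Sunday, so it moves forward to 2032-06-01.

2032-06-01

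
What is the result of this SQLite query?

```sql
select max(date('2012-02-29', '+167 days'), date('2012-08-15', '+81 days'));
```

2012-11-04

date('2012-02-29', '+167 days') → 2012-08-14.
date('2012-08-15', '+81 days') → 2012-11-04.
Later of the two is 2012-11-04.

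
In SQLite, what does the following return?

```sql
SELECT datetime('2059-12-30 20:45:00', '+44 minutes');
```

2059-12-30 21:29:00

+44 minutes from 2059-12-30 20:45:00 is 2059-12-30 21:29:00.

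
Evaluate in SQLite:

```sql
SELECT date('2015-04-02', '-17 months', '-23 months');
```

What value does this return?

2011-12-02

Adding -17 months to 2015-04-02 gives 2013-11-02.
Adding -23 months to 2013-11-02 gives 2011-12-02.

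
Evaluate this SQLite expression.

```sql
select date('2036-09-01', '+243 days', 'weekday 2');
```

Applying '+243 days' to 2036-09-01: counting 243 days forward gives 2037-05-02.
`weekday 2` advances to the next Tuesday; 2037-05-02 is a Saturday, so it moves forward to 2037-05-05.

2037-05-05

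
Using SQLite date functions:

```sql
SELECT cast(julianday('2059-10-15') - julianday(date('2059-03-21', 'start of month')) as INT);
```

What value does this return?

`start of month` rewinds 2059-03-21 to 2059-03-01.
30 days remain in March 2059 after the 1st (31 − 1).
Full months from April 2059 through September 2059 contribute their day counts.
Then 15 days into October 2059.
Total: 30 + 30 + 31 + 30 + 31 + 31 + 30 + 15 = 228.

228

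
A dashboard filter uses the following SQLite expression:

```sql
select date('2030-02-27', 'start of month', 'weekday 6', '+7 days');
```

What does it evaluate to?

2030-02-09

`start of month` rewinds 2030-02-27 to 2030-02-01.
`weekday 6` advances to the next Saturday; 2030-02-01 is a Friday, so it moves forward to 2030-02-02.
Advancing 7 more days within February lands on 2030-02-09.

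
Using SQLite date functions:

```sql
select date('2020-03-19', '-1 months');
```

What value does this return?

Adding -1 month to 2020-03-19 gives 2020-02-19.

2020-02-19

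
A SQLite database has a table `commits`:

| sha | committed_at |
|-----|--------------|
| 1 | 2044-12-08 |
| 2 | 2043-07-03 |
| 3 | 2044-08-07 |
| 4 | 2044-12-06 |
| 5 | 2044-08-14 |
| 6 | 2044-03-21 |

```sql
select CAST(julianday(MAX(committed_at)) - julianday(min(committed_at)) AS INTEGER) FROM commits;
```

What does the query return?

MIN = 2043-07-03, MAX = 2044-12-08.
28 days remain in July 2043 after the 3rd (31 − 3).
Full months from August 2043 through November 2044 contribute their day counts.
Then 8 days into December 2044.
Total: 28 + 31 + 30 + 31 + 30 + 31 + 31 + 29 + 31 + 30 + 31 + 30 + 31 + 31 + 30 + 31 + 30 + 8 = 524.

524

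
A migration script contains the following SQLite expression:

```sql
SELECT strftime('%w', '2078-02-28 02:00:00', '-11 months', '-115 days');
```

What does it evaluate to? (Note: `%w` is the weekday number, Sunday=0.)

First apply '-11 months', '-115 days': 2078-02-28 02:00:00 → 2076-12-03 02:00:00.
2076-12-03 is a Thursday; with Sunday=0 that is 4.

4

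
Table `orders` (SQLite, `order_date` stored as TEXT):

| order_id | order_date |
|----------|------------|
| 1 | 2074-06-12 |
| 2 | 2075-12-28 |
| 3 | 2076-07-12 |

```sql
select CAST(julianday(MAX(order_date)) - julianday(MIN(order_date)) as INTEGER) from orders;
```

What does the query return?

761

MIN = 2074-06-12, MAX = 2076-07-12.
18 days remain in June 2074 after the 12th (30 − 12).
Full months from July 2074 through June 2076 contribute their day counts.
Then 12 days into July 2076.
Total: 18 + 31 + 31 + 30 + 31 + 30 + 31 + 31 + 28 + 31 + 30 + 31 + 30 + 31 + 31 + 30 + 31 + 30 + 31 + 31 + 29 + 31 + 30 + 31 + 30 + 12 = 761.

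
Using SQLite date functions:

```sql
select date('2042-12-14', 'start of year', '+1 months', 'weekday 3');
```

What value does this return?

2042-02-05

`start of year` rewinds 2042-12-14 to 2042-01-01.
Adding +1 month to 2042-01-01 gives 2042-02-01.
`weekday 3` advances to the next Wednesday; 2042-02-01 is a Saturday, so it moves forward to 2042-02-05.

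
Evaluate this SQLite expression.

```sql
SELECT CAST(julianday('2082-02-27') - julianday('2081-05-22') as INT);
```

9 days remain in May 2081 after the 22nd (31 − 22).
Full months from June 2081 through January 2082 contribute their day counts.
Then 27 days into February 2082.
Total: 9 + 30 + 31 + 31 + 30 + 31 + 30 + 31 + 31 + 27 = 281.

281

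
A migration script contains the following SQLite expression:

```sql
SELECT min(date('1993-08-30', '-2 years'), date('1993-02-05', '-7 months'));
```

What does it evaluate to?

date('1993-08-30', '-2 years') → 1991-08-30.
date('1993-02-05', '-7 months') → 1992-07-05.
Earlier of the two is 1991-08-30.

1991-08-30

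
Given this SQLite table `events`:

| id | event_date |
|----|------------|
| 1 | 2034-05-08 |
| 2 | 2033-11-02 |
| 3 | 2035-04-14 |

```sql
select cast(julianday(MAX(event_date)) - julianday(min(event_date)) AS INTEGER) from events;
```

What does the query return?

528

MIN = 2033-11-02, MAX = 2035-04-14.
28 days remain in November 2033 after the 2nd (30 − 2).
Full months from December 2033 through March 2035 contribute their day counts.
Then 14 days into April 2035.
Total: 28 + 31 + 31 + 28 + 31 + 30 + 31 + 30 + 31 + 31 + 30 + 31 + 30 + 31 + 31 + 28 + 31 + 14 = 528.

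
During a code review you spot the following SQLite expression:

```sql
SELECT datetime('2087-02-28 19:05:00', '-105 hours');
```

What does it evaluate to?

2087-02-24 10:05:00

-105 hours from 2087-02-28 19:05:00 is 2087-02-24 10:05:00 (crosses midnight).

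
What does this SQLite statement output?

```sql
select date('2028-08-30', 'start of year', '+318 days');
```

2028-11-14

`start of year` rewinds 2028-08-30 to 2028-01-01.
Applying '+318 days' to 2028-01-01: counting 318 days forward gives 2028-11-14.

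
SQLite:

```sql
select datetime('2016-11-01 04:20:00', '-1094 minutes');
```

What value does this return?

2016-10-31 10:06:00

1094 minutes = 18h 14m; -1094 minutes from 2016-11-01 04:20:00 is 2016-10-31 10:06:00 (crosses midnight).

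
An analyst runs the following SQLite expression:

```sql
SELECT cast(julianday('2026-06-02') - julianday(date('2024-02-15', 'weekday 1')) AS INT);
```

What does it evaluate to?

834

`weekday 1` advances to the next Monday; 2024-02-15 is a Thursday, so it moves forward to 2024-02-19.
10 days remain in February 2024 after the 19th (29 − 19).
Full months from March 2024 through May 2026 contribute their day counts.
Then 2 days into June 2026.
Total: 10 + 31 + 30 + 31 + 30 + 31 + 31 + 30 + 31 + 30 + 31 + 31 + 28 + 31 + 30 + 31 + 30 + 31 + 31 + 30 + 31 + 30 + 31 + 31 + 28 + 31 + 30 + 31 + 2 = 834.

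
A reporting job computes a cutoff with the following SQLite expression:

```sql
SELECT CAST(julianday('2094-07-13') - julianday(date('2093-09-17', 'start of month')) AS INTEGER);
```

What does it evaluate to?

`start of month` rewinds 2093-09-17 to 2093-09-01.
29 days remain in September 2093 after the 1st (30 − 1).
Full months from October 2093 through June 2094 contribute their day counts.
Then 13 days into July 2094.
Total: 29 + 31 + 30 + 31 + 31 + 28 + 31 + 30 + 31 + 30 + 13 = 315.

315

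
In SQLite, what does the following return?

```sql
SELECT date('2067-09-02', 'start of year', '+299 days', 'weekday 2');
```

2067-11-01

`start of year` rewinds 2067-09-02 to 2067-01-01.
Applying '+299 days' to 2067-01-01: counting 299 days forward gives 2067-10-27.
`weekday 2` advances to the next Tuesday; 2067-10-27 is a Thursday, so it moves forward to 2067-11-01.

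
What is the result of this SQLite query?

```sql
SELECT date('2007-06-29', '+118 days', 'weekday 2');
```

Applying '+118 days' to 2007-06-29: counting 118 days forward gives 2007-10-25.
`weekday 2` advances to the next Tuesday; 2007-10-25 is a Thursday, so it moves forward to 2007-10-30.

2007-10-30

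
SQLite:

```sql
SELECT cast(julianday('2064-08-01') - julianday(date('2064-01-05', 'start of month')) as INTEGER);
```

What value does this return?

`start of month` rewinds 2064-01-05 to 2064-01-01.
30 days remain in January 2064 after the 1st (31 − 1).
Full months from February 2064 through July 2064 contribute their day counts.
Then 1 day into August 2064.
Total: 30 + 29 + 31 + 30 + 31 + 30 + 31 + 1 = 213.

213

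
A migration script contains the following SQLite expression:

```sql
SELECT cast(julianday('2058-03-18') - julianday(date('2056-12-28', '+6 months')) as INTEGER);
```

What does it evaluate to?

Adding +6 months to 2056-12-28 gives 2057-06-28.
2 days remain in June 2057 after the 28th (30 − 28).
Full months from July 2057 through February 2058 contribute their day counts.
Then 18 days into March 2058.
Total: 2 + 31 + 31 + 30 + 31 + 30 + 31 + 31 + 28 + 18 = 263.

263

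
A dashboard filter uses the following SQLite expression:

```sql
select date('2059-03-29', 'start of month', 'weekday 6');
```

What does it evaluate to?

2059-03-01

`start of month` rewinds 2059-03-29 to 2059-03-01.
`weekday 6` advances to the next Saturday; 2059-03-01 is already a Saturday, so it stays at 2059-03-01.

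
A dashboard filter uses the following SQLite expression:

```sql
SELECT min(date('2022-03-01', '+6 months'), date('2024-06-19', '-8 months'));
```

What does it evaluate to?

date('2022-03-01', '+6 months') → 2022-09-01.
date('2024-06-19', '-8 months') → 2023-10-19.
Earlier of the two is 2022-09-01.

2022-09-01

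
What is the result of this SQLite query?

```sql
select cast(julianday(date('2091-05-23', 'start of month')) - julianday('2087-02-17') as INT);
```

`start of month` rewinds 2091-05-23 to 2091-05-01.
11 days remain in February 2087 after the 17th (28 − 17).
Full months from March 2087 through April 2091 contribute their day counts.
Then 1 day into May 2091.
Total: 11 + 31 + 30 + 31 + 30 + 31 + 31 + 30 + 31 + 30 + 31 + 31 + 29 + 31 + 30 + 31 + 30 + 31 + 31 + 30 + 31 + 30 + 31 + 31 + 28 + 31 + 30 + 31 + 30 + 31 + 31 + 30 + 31 + 30 + 31 + 31 + 28 + 31 + 30 + 31 + 30 + 31 + 31 + 30 + 31 + 30 + 31 + 31 + 28 + 31 + 30 + 1 = 1534.

1534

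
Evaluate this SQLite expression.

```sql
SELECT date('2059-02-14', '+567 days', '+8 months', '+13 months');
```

2062-06-03

Applying '+567 days' to 2059-02-14: counting 567 days forward gives 2060-09-03.
Adding +8 months to 2060-09-03 gives 2061-05-03.
Adding +13 months to 2061-05-03 gives 2062-06-03.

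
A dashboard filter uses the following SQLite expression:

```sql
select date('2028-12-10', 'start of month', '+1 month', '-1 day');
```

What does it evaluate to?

`start of month` rewinds 2028-12-10 to 2028-12-01.
Adding +1 month to 2028-12-01 gives 2029-01-01.
Going back 1 day from 2029-01-01 reaches 2028-12-31 (last day of December, 31 days).

2028-12-31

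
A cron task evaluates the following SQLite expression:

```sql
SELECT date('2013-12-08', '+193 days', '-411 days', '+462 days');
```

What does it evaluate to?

Applying '+193 days' to 2013-12-08: counting 193 days forward gives 2014-06-19.
Applying '-411 days' to 2014-06-19: counting 411 days back gives 2013-05-04.
Applying '+462 days' to 2013-05-04: counting 462 days forward gives 2014-08-09.

2014-08-09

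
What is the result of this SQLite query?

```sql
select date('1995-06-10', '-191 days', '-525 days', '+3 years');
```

Applying '-191 days' to 1995-06-10: counting 191 days back gives 1994-12-01.
Applying '-525 days' to 1994-12-01: counting 525 days back gives 1993-06-24.
Adding +3 years to 1993-06-24 gives 1996-06-24.

1996-06-24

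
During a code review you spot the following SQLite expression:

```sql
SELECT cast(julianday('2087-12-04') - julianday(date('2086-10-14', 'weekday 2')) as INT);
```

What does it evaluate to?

`weekday 2` advances to the next Tuesday; 2086-10-14 is a Monday, so it moves forward to 2086-10-15.
16 days remain in October 2086 after the 15th (31 − 15).
Full months from November 2086 through November 2087 contribute their day counts.
Then 4 days into December 2087.
Total: 16 + 30 + 31 + 31 + 28 + 31 + 30 + 31 + 30 + 31 + 31 + 30 + 31 + 30 + 4 = 415.

415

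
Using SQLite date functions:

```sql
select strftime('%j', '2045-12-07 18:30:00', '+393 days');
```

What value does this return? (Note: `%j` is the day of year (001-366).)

004

First apply '+393 days': 2045-12-07 18:30:00 → 2047-01-04 18:30:00.
Day-of-year for 2047-01-04: days since 2047-01-01 inclusive = 4, zero-padded to 004.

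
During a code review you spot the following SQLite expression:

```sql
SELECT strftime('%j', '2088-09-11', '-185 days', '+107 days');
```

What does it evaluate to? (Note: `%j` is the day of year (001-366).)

177

First apply '-185 days', '+107 days': 2088-09-11 → 2088-06-25.
Day-of-year for 2088-06-25: days since 2088-01-01 inclusive = 177, zero-padded to 177.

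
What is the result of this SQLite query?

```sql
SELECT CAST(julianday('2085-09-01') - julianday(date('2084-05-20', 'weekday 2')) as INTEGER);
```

466

`weekday 2` advances to the next Tuesday; 2084-05-20 is a Saturday, so it moves forward to 2084-05-23.
8 days remain in May 2084 after the 23rd (31 − 23).
Full months from June 2084 through August 2085 contribute their day counts.
Then 1 day into September 2085.
Total: 8 + 30 + 31 + 31 + 30 + 31 + 30 + 31 + 31 + 28 + 31 + 30 + 31 + 30 + 31 + 31 + 1 = 466.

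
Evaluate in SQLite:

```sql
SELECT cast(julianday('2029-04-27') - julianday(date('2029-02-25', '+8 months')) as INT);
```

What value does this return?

Adding +8 months to 2029-02-25 gives 2029-10-25.
3 days remain in April 2029 after the 27th (30 − 27).
May 2029: 31 days.
June 2029: 30 days.
July 2029: 31 days.
August 2029: 31 days.
September 2029: 30 days.
Then 25 days into October 2029.
Total: 3 + 31 + 30 + 31 + 31 + 30 + 25 = 181.
The subtraction is earlier − later, so the result is −181 → -181.

-181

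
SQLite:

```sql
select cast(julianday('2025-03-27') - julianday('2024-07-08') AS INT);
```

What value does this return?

23 days remain in July 2024 after the 8th (31 − 8).
Full months from August 2024 through February 2025 contribute their day counts.
Then 27 days into March 2025.
Total: 23 + 31 + 30 + 31 + 30 + 31 + 31 + 28 + 27 = 262.

262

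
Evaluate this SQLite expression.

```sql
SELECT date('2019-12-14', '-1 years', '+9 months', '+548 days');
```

2021-03-15

Adding -1 year to 2019-12-14 gives 2018-12-14.
Adding +9 months to 2018-12-14 gives 2019-09-14.
Applying '+548 days' to 2019-09-14: counting 548 days forward gives 2021-03-15.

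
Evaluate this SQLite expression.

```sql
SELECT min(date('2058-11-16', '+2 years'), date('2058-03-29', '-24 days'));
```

date('2058-11-16', '+2 years') → 2060-11-16.
date('2058-03-29', '-24 days') → 2058-03-05.
Earlier of the two is 2058-03-05.

2058-03-05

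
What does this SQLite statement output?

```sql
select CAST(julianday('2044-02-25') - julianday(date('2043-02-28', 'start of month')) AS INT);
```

`start of month` rewinds 2043-02-28 to 2043-02-01.
27 days remain in February 2043 after the 1st (28 − 1).
Full months from March 2043 through January 2044 contribute their day counts.
Then 25 days into February 2044.
Total: 27 + 31 + 30 + 31 + 30 + 31 + 31 + 30 + 31 + 30 + 31 + 31 + 25 = 389.

389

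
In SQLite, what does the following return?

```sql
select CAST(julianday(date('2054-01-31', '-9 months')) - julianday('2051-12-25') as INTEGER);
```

Adding -9 months to 2054-01-31 targets 2053-04-31. April 2053 has only 30 days, so SQLite normalizes the 1-day overflow forward to 2053-05-01.
6 days remain in December 2051 after the 25th (31 − 25).
Full months from January 2052 through April 2053 contribute their day counts.
Then 1 day into May 2053.
Total: 6 + 31 + 29 + 31 + 30 + 31 + 30 + 31 + 31 + 30 + 31 + 30 + 31 + 31 + 28 + 31 + 30 + 1 = 493.

493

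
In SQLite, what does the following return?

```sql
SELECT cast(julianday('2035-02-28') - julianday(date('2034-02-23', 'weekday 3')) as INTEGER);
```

364

`weekday 3` advances to the next Wednesday; 2034-02-23 is a Thursday, so it moves forward to 2034-03-01.
30 days remain in March 2034 after the 1st (31 − 1).
Full months from April 2034 through January 2035 contribute their day counts.
Then 28 days into February 2035.
Total: 30 + 30 + 31 + 30 + 31 + 31 + 30 + 31 + 30 + 31 + 31 + 28 = 364.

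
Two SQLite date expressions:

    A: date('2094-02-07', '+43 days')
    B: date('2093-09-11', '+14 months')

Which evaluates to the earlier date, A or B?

A = 2094-03-22.
B = 2094-11-11.
A is earlier.

A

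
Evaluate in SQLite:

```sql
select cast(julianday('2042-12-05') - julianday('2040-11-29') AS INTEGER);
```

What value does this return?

736

1 day remains in November 2040 after the 29th (30 − 29).
Full months from December 2040 through November 2042 contribute their day counts.
Then 5 days into December 2042.
Total: 1 + 31 + 31 + 28 + 31 + 30 + 31 + 30 + 31 + 31 + 30 + 31 + 30 + 31 + 31 + 28 + 31 + 30 + 31 + 30 + 31 + 31 + 30 + 31 + 30 + 5 = 736.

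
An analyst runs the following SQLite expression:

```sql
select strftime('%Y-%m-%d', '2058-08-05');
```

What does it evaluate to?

2058-08-05

`%Y-%m-%d` extracts the ISO date: 2058-08-05.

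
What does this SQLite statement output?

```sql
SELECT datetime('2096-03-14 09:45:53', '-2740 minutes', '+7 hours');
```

2096-03-12 19:05:53

2740 minutes = 45h 40m; -2740 minutes from 2096-03-14 09:45:53 is 2096-03-12 12:05:53 (crosses midnight).
+7 hours from 2096-03-12 12:05:53 is 2096-03-12 19:05:53.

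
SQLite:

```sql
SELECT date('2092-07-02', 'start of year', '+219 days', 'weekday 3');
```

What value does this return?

2092-08-13

`start of year` rewinds 2092-07-02 to 2092-01-01.
Applying '+219 days' to 2092-01-01: counting 219 days forward gives 2092-08-07.
`weekday 3` advances to the next Wednesday; 2092-08-07 is a Thursday, so it moves forward to 2092-08-13.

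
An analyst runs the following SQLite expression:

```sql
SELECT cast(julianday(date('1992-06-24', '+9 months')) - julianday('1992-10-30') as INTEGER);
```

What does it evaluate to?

Adding +9 months to 1992-06-24 gives 1993-03-24.
1 day remains in October 1992 after the 30th (31 − 30).
November 1992: 30 days.
December 1992: 31 days.
January 1993: 31 days.
February 1993: 28 days.
Then 24 days into March 1993.
Total: 1 + 30 + 31 + 31 + 28 + 24 = 145.

145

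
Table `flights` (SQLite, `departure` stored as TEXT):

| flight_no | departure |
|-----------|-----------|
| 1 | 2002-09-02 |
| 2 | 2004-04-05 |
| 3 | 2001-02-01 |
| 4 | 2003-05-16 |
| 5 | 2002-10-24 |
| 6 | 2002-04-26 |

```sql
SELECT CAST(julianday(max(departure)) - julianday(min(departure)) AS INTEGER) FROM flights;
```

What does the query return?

MIN = 2001-02-01, MAX = 2004-04-05.
27 days remain in February 2001 after the 1st (28 − 1).
Full months from March 2001 through March 2004 contribute their day counts.
Then 5 days into April 2004.
Total: 27 + 31 + 30 + 31 + 30 + 31 + 31 + 30 + 31 + 30 + 31 + 31 + 28 + 31 + 30 + 31 + 30 + 31 + 31 + 30 + 31 + 30 + 31 + 31 + 28 + 31 + 30 + 31 + 30 + 31 + 31 + 30 + 31 + 30 + 31 + 31 + 29 + 31 + 5 = 1159.

1159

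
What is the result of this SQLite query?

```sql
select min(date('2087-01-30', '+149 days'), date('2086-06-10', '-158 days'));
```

date('2087-01-30', '+149 days') → 2087-06-28.
date('2086-06-10', '-158 days') → 2086-01-03.
Earlier of the two is 2086-01-03.

2086-01-03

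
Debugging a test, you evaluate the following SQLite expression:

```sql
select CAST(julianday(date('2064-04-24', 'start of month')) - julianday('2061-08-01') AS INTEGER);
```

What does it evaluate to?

`start of month` rewinds 2064-04-24 to 2064-04-01.
30 days remain in August 2061 after the 1st (31 − 1).
Full months from September 2061 through March 2064 contribute their day counts.
Then 1 day into April 2064.
Total: 30 + 30 + 31 + 30 + 31 + 31 + 28 + 31 + 30 + 31 + 30 + 31 + 31 + 30 + 31 + 30 + 31 + 31 + 28 + 31 + 30 + 31 + 30 + 31 + 31 + 30 + 31 + 30 + 31 + 31 + 29 + 31 + 1 = 974.

974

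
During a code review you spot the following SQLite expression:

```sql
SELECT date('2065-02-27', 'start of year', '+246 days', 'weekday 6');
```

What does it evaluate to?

`start of year` rewinds 2065-02-27 to 2065-01-01.
Applying '+246 days' to 2065-01-01: counting 246 days forward gives 2065-09-04.
`weekday 6` advances to the next Saturday; 2065-09-04 is a Friday, so it moves forward to 2065-09-05.

2065-09-05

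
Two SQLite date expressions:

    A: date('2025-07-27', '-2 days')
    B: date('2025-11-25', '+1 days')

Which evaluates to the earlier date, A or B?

A

A = 2025-07-25.
B = 2025-11-26.
A is earlier.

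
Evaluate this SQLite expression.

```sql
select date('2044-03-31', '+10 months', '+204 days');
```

2045-08-23

Adding +10 months to 2044-03-31 gives 2045-01-31.
Applying '+204 days' to 2045-01-31: counting 204 days forward gives 2045-08-23.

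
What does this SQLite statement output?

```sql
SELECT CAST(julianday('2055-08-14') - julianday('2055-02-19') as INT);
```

176

9 days remain in February 2055 after the 19th (28 − 19).
March 2055: 31 days.
April 2055: 30 days.
May 2055: 31 days.
June 2055: 30 days.
July 2055: 31 days.
Then 14 days into August 2055.
Total: 9 + 31 + 30 + 31 + 30 + 31 + 14 = 176.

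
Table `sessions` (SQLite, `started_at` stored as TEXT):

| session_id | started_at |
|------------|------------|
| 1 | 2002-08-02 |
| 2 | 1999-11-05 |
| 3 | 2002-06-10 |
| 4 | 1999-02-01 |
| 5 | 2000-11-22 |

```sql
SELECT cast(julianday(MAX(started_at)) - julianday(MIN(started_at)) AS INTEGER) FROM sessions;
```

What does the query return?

MIN = 1999-02-01, MAX = 2002-08-02.
27 days remain in February 1999 after the 1st (28 − 1).
Full months from March 1999 through July 2002 contribute their day counts.
Then 2 days into August 2002.
Total: 27 + 31 + 30 + 31 + 30 + 31 + 31 + 30 + 31 + 30 + 31 + 31 + 29 + 31 + 30 + 31 + 30 + 31 + 31 + 30 + 31 + 30 + 31 + 31 + 28 + 31 + 30 + 31 + 30 + 31 + 31 + 30 + 31 + 30 + 31 + 31 + 28 + 31 + 30 + 31 + 30 + 31 + 2 = 1278.

1278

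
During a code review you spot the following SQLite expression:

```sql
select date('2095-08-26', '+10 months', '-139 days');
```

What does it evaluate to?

Adding +10 months to 2095-08-26 gives 2096-06-26.
Applying '-139 days' to 2096-06-26: counting 139 days back gives 2096-02-08.

2096-02-08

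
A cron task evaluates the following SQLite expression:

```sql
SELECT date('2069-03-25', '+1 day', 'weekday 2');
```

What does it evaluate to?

Advancing 1 more day within March lands on 2069-03-26.
`weekday 2` advances to the next Tuesday; 2069-03-26 is already a Tuesday, so it stays at 2069-03-26.

2069-03-26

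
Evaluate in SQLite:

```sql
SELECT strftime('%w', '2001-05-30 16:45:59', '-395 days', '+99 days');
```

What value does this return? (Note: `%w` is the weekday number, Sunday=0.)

First apply '-395 days', '+99 days': 2001-05-30 16:45:59 → 2000-08-07 16:45:59.
2000-08-07 is a Monday; with Sunday=0 that is 1.

1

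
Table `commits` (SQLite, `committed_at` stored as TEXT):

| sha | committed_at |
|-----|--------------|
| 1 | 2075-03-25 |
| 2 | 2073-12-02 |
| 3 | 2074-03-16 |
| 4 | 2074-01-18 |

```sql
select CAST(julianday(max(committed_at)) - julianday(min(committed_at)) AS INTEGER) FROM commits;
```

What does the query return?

478

MIN = 2073-12-02, MAX = 2075-03-25.
29 days remain in December 2073 after the 2nd (31 − 2).
Full months from January 2074 through February 2075 contribute their day counts.
Then 25 days into March 2075.
Total: 29 + 31 + 28 + 31 + 30 + 31 + 30 + 31 + 31 + 30 + 31 + 30 + 31 + 31 + 28 + 25 = 478.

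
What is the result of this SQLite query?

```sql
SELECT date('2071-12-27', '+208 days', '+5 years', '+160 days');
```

Applying '+208 days' to 2071-12-27: counting 208 days forward gives 2072-07-22.
Adding +5 years to 2072-07-22 gives 2077-07-22.
Applying '+160 days' to 2077-07-22: counting 160 days forward gives 2077-12-29.

2077-12-29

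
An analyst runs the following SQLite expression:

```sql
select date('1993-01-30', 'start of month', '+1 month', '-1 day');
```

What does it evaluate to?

1993-01-31

`start of month` rewinds 1993-01-30 to 1993-01-01.
Adding +1 month to 1993-01-01 gives 1993-02-01.
Going back 1 day from 1993-02-01 reaches 1993-01-31 (last day of January, 31 days).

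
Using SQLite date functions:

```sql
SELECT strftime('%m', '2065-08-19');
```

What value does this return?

08

`%m` extracts the 2-digit month (01-12): 08.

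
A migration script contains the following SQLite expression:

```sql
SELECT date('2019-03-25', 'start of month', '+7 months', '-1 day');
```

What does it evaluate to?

2019-09-30

`start of month` rewinds 2019-03-25 to 2019-03-01.
Adding +7 months to 2019-03-01 gives 2019-10-01.
Going back 1 day from 2019-10-01 reaches 2019-09-30 (last day of September, 30 days).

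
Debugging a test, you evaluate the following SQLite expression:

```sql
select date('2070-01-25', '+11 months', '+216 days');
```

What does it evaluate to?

2071-07-29

Adding +11 months to 2070-01-25 gives 2070-12-25.
Applying '+216 days' to 2070-12-25: counting 216 days forward gives 2071-07-29.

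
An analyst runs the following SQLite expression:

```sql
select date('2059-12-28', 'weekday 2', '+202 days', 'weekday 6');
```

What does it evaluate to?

`weekday 2` advances to the next Tuesday; 2059-12-28 is a Sunday, so it moves forward to 2059-12-30.
Applying '+202 days' to 2059-12-30: counting 202 days forward gives 2060-07-19.
`weekday 6` advances to the next Saturday; 2060-07-19 is a Monday, so it moves forward to 2060-07-24.

2060-07-24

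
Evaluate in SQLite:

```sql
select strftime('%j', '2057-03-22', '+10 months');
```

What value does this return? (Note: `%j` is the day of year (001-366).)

First apply '+10 months': 2057-03-22 → 2058-01-22.
Day-of-year for 2058-01-22: days since 2058-01-01 inclusive = 22, zero-padded to 022.

022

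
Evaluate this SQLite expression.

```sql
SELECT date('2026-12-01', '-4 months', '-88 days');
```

2026-05-05

Adding -4 months to 2026-12-01 gives 2026-08-01.
Applying '-88 days' to 2026-08-01: counting 88 days back gives 2026-05-05.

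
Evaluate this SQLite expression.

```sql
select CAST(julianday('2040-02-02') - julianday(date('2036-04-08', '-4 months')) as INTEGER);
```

1517

Adding -4 months to 2036-04-08 gives 2035-12-08.
23 days remain in December 2035 after the 8th (31 − 8).
Full months from January 2036 through January 2040 contribute their day counts.
Then 2 days into February 2040.
Total: 23 + 31 + 29 + 31 + 30 + 31 + 30 + 31 + 31 + 30 + 31 + 30 + 31 + 31 + 28 + 31 + 30 + 31 + 30 + 31 + 31 + 30 + 31 + 30 + 31 + 31 + 28 + 31 + 30 + 31 + 30 + 31 + 31 + 30 + 31 + 30 + 31 + 31 + 28 + 31 + 30 + 31 + 30 + 31 + 31 + 30 + 31 + 30 + 31 + 31 + 2 = 1517.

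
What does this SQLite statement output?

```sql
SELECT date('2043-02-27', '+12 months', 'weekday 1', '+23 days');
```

Adding +12 months to 2043-02-27 gives 2044-02-27.
`weekday 1` advances to the next Monday; 2044-02-27 is a Saturday, so it moves forward to 2044-02-29.
February 2044 has 29 days; 0 remain after the 29th, so 1 days reach 2044-03-01.
Advancing 22 more days within March lands on 2044-03-23.

2044-03-23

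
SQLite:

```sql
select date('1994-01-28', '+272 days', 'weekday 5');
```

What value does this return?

Applying '+272 days' to 1994-01-28: counting 272 days forward gives 1994-10-27.
`weekday 5` advances to the next Friday; 1994-10-27 is a Thursday, so it moves forward to 1994-10-28.

1994-10-28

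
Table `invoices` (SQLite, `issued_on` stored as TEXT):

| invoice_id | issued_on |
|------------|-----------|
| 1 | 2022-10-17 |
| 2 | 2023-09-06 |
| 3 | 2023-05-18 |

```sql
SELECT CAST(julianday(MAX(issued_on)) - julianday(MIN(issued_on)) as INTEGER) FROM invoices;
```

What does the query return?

324

MIN = 2022-10-17, MAX = 2023-09-06.
14 days remain in October 2022 after the 17th (31 − 17).
Full months from November 2022 through August 2023 contribute their day counts.
Then 6 days into September 2023.
Total: 14 + 30 + 31 + 31 + 28 + 31 + 30 + 31 + 30 + 31 + 31 + 6 = 324.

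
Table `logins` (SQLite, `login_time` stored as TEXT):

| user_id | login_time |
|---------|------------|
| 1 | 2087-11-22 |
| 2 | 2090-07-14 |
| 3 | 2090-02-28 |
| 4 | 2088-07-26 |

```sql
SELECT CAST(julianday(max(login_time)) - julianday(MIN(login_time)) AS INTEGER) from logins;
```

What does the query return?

965

MIN = 2087-11-22, MAX = 2090-07-14.
8 days remain in November 2087 after the 22nd (30 − 22).
Full months from December 2087 through June 2090 contribute their day counts.
Then 14 days into July 2090.
Total: 8 + 31 + 31 + 29 + 31 + 30 + 31 + 30 + 31 + 31 + 30 + 31 + 30 + 31 + 31 + 28 + 31 + 30 + 31 + 30 + 31 + 31 + 30 + 31 + 30 + 31 + 31 + 28 + 31 + 30 + 31 + 30 + 14 = 965.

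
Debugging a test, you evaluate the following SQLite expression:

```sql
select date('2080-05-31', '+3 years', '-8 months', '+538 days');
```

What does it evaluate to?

Adding +3 years to 2080-05-31 gives 2083-05-31.
Adding -8 months to 2083-05-31 targets 2082-09-31. September 2082 has only 30 days, so SQLite normalizes the 1-day overflow forward to 2082-10-01.
Applying '+538 days' to 2082-10-01: counting 538 days forward gives 2084-03-22.

2084-03-22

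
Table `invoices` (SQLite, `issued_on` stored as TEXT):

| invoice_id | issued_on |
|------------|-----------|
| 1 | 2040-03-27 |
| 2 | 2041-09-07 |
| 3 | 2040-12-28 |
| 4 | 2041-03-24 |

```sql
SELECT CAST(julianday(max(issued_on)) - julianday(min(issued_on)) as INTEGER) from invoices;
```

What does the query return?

MIN = 2040-03-27, MAX = 2041-09-07.
4 days remain in March 2040 after the 27th (31 − 27).
Full months from April 2040 through August 2041 contribute their day counts.
Then 7 days into September 2041.
Total: 4 + 30 + 31 + 30 + 31 + 31 + 30 + 31 + 30 + 31 + 31 + 28 + 31 + 30 + 31 + 30 + 31 + 31 + 7 = 529.

529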